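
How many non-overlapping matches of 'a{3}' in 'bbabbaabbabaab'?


Pattern 'a{3}' matches exactly 3 consecutive a's (greedy, non-overlapping).
String: 'bbabbaabbabaab'
Scanning for runs of a's:
  Run at pos 2: 'a' (length 1) -> 0 match(es)
  Run at pos 5: 'aa' (length 2) -> 0 match(es)
  Run at pos 9: 'a' (length 1) -> 0 match(es)
  Run at pos 11: 'aa' (length 2) -> 0 match(es)
Matches found: []
Total: 0

0


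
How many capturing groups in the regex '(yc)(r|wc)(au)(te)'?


To count capturing groups, count each '(' that starts a group.
Pattern: '(yc)(r|wc)(au)(te)'
Walking through the pattern:
  Position 0: '(' -> group #1
  Position 4: '(' -> group #2
  Position 10: '(' -> group #3
  Position 14: '(' -> group #4
Total capturing groups: 4

4


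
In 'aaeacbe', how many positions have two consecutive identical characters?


Looking for consecutive identical characters in 'aaeacbe':
  pos 0-1: 'a' vs 'a' -> MATCH ('aa')
  pos 1-2: 'a' vs 'e' -> different
  pos 2-3: 'e' vs 'a' -> different
  pos 3-4: 'a' vs 'c' -> different
  pos 4-5: 'c' vs 'b' -> different
  pos 5-6: 'b' vs 'e' -> different
Consecutive identical pairs: ['aa']
Count: 1

1


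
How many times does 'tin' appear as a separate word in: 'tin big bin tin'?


Scanning each word for exact match 'tin':
  Word 1: 'tin' -> MATCH
  Word 2: 'big' -> no
  Word 3: 'bin' -> no
  Word 4: 'tin' -> MATCH
Total matches: 2

2


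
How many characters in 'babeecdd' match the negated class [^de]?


Negated class [^de] matches any char NOT in {d, e}
Scanning 'babeecdd':
  pos 0: 'b' -> MATCH
  pos 1: 'a' -> MATCH
  pos 2: 'b' -> MATCH
  pos 3: 'e' -> no (excluded)
  pos 4: 'e' -> no (excluded)
  pos 5: 'c' -> MATCH
  pos 6: 'd' -> no (excluded)
  pos 7: 'd' -> no (excluded)
Total matches: 4

4


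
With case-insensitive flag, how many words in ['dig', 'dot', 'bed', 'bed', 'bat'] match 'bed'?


Case-insensitive matching: compare each word's lowercase form to 'bed'.
  'dig' -> lower='dig' -> no
  'dot' -> lower='dot' -> no
  'bed' -> lower='bed' -> MATCH
  'bed' -> lower='bed' -> MATCH
  'bat' -> lower='bat' -> no
Matches: ['bed', 'bed']
Count: 2

2


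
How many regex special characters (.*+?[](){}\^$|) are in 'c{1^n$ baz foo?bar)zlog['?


Regex special characters are: . * + ? [ ] ( ) { } \ ^ $ |
Scanning 'c{1^n$ baz foo?bar)zlog[':
  pos 1: '{' -> SPECIAL
  pos 3: '^' -> SPECIAL
  pos 5: '$' -> SPECIAL
  pos 14: '?' -> SPECIAL
  pos 18: ')' -> SPECIAL
  pos 23: '[' -> SPECIAL
Special chars found: ['{', '^', '$', '?', ')', '[']
Total: 6

6


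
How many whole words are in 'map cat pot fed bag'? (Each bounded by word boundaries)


Word boundaries (\b) mark the start/end of each word.
Text: 'map cat pot fed bag'
Splitting by whitespace:
  Word 1: 'map'
  Word 2: 'cat'
  Word 3: 'pot'
  Word 4: 'fed'
  Word 5: 'bag'
Total whole words: 5

5


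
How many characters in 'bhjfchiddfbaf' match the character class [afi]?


Character class [afi] matches any of: {a, f, i}
Scanning string 'bhjfchiddfbaf' character by character:
  pos 0: 'b' -> no
  pos 1: 'h' -> no
  pos 2: 'j' -> no
  pos 3: 'f' -> MATCH
  pos 4: 'c' -> no
  pos 5: 'h' -> no
  pos 6: 'i' -> MATCH
  pos 7: 'd' -> no
  pos 8: 'd' -> no
  pos 9: 'f' -> MATCH
  pos 10: 'b' -> no
  pos 11: 'a' -> MATCH
  pos 12: 'f' -> MATCH
Total matches: 5

5


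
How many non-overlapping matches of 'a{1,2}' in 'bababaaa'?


Pattern 'a{1,2}' matches between 1 and 2 consecutive a's (greedy).
String: 'bababaaa'
Finding runs of a's and applying greedy matching:
  Run at pos 1: 'a' (length 1)
  Run at pos 3: 'a' (length 1)
  Run at pos 5: 'aaa' (length 3)
Matches: ['a', 'a', 'aa', 'a']
Count: 4

4


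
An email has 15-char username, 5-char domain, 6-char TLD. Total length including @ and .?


An email address has format: username@domain.tld
Username length: 15
'@' character: 1
Domain length: 5
'.' character: 1
TLD length: 6
Total = 15 + 1 + 5 + 1 + 6 = 28

28


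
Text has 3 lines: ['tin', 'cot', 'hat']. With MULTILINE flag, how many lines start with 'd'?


With MULTILINE flag, ^ matches the start of each line.
Lines: ['tin', 'cot', 'hat']
Checking which lines start with 'd':
  Line 1: 'tin' -> no
  Line 2: 'cot' -> no
  Line 3: 'hat' -> no
Matching lines: []
Count: 0

0


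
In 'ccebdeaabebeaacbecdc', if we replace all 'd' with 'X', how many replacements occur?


re.sub('d', 'X', text) replaces every occurrence of 'd' with 'X'.
Text: 'ccebdeaabebeaacbecdc'
Scanning for 'd':
  pos 4: 'd' -> replacement #1
  pos 18: 'd' -> replacement #2
Total replacements: 2

2


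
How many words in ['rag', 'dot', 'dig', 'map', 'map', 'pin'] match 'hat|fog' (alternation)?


Alternation 'hat|fog' matches either 'hat' or 'fog'.
Checking each word:
  'rag' -> no
  'dot' -> no
  'dig' -> no
  'map' -> no
  'map' -> no
  'pin' -> no
Matches: []
Count: 0

0


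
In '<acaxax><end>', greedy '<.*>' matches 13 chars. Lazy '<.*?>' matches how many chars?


Greedy '<.*>' tries to match as MUCH as possible.
Lazy '<.*?>' tries to match as LITTLE as possible.

String: '<acaxax><end>'
Greedy '<.*>' starts at first '<' and extends to the LAST '>': '<acaxax><end>' (13 chars)
Lazy '<.*?>' starts at first '<' and stops at the FIRST '>': '<acaxax>' (8 chars)

8


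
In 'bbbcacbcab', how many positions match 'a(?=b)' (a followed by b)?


Lookahead 'a(?=b)' matches 'a' only when followed by 'b'.
String: 'bbbcacbcab'
Checking each position where char is 'a':
  pos 4: 'a' -> no (next='c')
  pos 8: 'a' -> MATCH (next='b')
Matching positions: [8]
Count: 1

1


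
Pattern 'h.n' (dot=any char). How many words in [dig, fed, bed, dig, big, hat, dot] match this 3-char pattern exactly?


Pattern 'h.n' means: starts with 'h', any single char, ends with 'n'.
Checking each word (must be exactly 3 chars):
  'dig' (len=3): no
  'fed' (len=3): no
  'bed' (len=3): no
  'dig' (len=3): no
  'big' (len=3): no
  'hat' (len=3): no
  'dot' (len=3): no
Matching words: []
Total: 0

0


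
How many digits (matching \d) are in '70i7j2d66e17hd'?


\d matches any digit 0-9.
Scanning '70i7j2d66e17hd':
  pos 0: '7' -> DIGIT
  pos 1: '0' -> DIGIT
  pos 3: '7' -> DIGIT
  pos 5: '2' -> DIGIT
  pos 7: '6' -> DIGIT
  pos 8: '6' -> DIGIT
  pos 10: '1' -> DIGIT
  pos 11: '7' -> DIGIT
Digits found: ['7', '0', '7', '2', '6', '6', '1', '7']
Total: 8

8


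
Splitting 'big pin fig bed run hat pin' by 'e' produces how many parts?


Splitting by 'e' breaks the string at each occurrence of the separator.
Text: 'big pin fig bed run hat pin'
Parts after split:
  Part 1: 'big pin fig b'
  Part 2: 'd run hat pin'
Total parts: 2

2


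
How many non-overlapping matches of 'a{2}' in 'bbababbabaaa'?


Pattern 'a{2}' matches exactly 2 consecutive a's (greedy, non-overlapping).
String: 'bbababbabaaa'
Scanning for runs of a's:
  Run at pos 2: 'a' (length 1) -> 0 match(es)
  Run at pos 4: 'a' (length 1) -> 0 match(es)
  Run at pos 7: 'a' (length 1) -> 0 match(es)
  Run at pos 9: 'aaa' (length 3) -> 1 match(es)
Matches found: ['aa']
Total: 1

1


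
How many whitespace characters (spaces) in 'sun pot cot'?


\s matches whitespace characters (spaces, tabs, etc.).
Text: 'sun pot cot'
This text has 3 words separated by spaces.
Number of spaces = number of words - 1 = 3 - 1 = 2

2


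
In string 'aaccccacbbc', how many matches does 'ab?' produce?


Pattern 'ab?' matches 'a' optionally followed by 'b'.
String: 'aaccccacbbc'
Scanning left to right for 'a' then checking next char:
  Match 1: 'a' (a not followed by b)
  Match 2: 'a' (a not followed by b)
  Match 3: 'a' (a not followed by b)
Total matches: 3

3


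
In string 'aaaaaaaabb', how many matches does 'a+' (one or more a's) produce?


Pattern 'a+' matches one or more consecutive a's.
String: 'aaaaaaaabb'
Scanning for runs of a:
  Match 1: 'aaaaaaaa' (length 8)
Total matches: 1

1


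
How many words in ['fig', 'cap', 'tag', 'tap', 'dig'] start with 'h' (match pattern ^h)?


Pattern ^h anchors to start of word. Check which words begin with 'h':
  'fig' -> no
  'cap' -> no
  'tag' -> no
  'tap' -> no
  'dig' -> no
Matching words: []
Count: 0

0


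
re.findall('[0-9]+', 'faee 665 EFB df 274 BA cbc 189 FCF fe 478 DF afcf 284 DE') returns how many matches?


Pattern '[0-9]+' finds one or more digits.
Text: 'faee 665 EFB df 274 BA cbc 189 FCF fe 478 DF afcf 284 DE'
Scanning for matches:
  Match 1: '665'
  Match 2: '274'
  Match 3: '189'
  Match 4: '478'
  Match 5: '284'
Total matches: 5

5


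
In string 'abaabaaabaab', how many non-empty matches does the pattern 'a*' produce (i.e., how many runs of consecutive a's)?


Pattern 'a*' matches zero or more a's. We want non-empty runs of consecutive a's.
String: 'abaabaaabaab'
Walking through the string to find runs of a's:
  Run 1: positions 0-0 -> 'a'
  Run 2: positions 2-3 -> 'aa'
  Run 3: positions 5-7 -> 'aaa'
  Run 4: positions 9-10 -> 'aa'
Non-empty runs found: ['a', 'aa', 'aaa', 'aa']
Count: 4

4


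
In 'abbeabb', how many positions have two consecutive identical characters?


Looking for consecutive identical characters in 'abbeabb':
  pos 0-1: 'a' vs 'b' -> different
  pos 1-2: 'b' vs 'b' -> MATCH ('bb')
  pos 2-3: 'b' vs 'e' -> different
  pos 3-4: 'e' vs 'a' -> different
  pos 4-5: 'a' vs 'b' -> different
  pos 5-6: 'b' vs 'b' -> MATCH ('bb')
Consecutive identical pairs: ['bb', 'bb']
Count: 2

2


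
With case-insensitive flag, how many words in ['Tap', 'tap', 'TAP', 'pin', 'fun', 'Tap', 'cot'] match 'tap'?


Case-insensitive matching: compare each word's lowercase form to 'tap'.
  'Tap' -> lower='tap' -> MATCH
  'tap' -> lower='tap' -> MATCH
  'TAP' -> lower='tap' -> MATCH
  'pin' -> lower='pin' -> no
  'fun' -> lower='fun' -> no
  'Tap' -> lower='tap' -> MATCH
  'cot' -> lower='cot' -> no
Matches: ['Tap', 'tap', 'TAP', 'Tap']
Count: 4

4


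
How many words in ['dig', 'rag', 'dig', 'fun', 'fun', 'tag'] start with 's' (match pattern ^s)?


Pattern ^s anchors to start of word. Check which words begin with 's':
  'dig' -> no
  'rag' -> no
  'dig' -> no
  'fun' -> no
  'fun' -> no
  'tag' -> no
Matching words: []
Count: 0

0


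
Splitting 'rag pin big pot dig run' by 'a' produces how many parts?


Splitting by 'a' breaks the string at each occurrence of the separator.
Text: 'rag pin big pot dig run'
Parts after split:
  Part 1: 'r'
  Part 2: 'g pin big pot dig run'
Total parts: 2

2


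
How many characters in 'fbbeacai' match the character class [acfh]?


Character class [acfh] matches any of: {a, c, f, h}
Scanning string 'fbbeacai' character by character:
  pos 0: 'f' -> MATCH
  pos 1: 'b' -> no
  pos 2: 'b' -> no
  pos 3: 'e' -> no
  pos 4: 'a' -> MATCH
  pos 5: 'c' -> MATCH
  pos 6: 'a' -> MATCH
  pos 7: 'i' -> no
Total matches: 4

4


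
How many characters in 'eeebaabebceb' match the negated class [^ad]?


Negated class [^ad] matches any char NOT in {a, d}
Scanning 'eeebaabebceb':
  pos 0: 'e' -> MATCH
  pos 1: 'e' -> MATCH
  pos 2: 'e' -> MATCH
  pos 3: 'b' -> MATCH
  pos 4: 'a' -> no (excluded)
  pos 5: 'a' -> no (excluded)
  pos 6: 'b' -> MATCH
  pos 7: 'e' -> MATCH
  pos 8: 'b' -> MATCH
  pos 9: 'c' -> MATCH
  pos 10: 'e' -> MATCH
  pos 11: 'b' -> MATCH
Total matches: 10

10


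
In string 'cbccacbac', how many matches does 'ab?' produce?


Pattern 'ab?' matches 'a' optionally followed by 'b'.
String: 'cbccacbac'
Scanning left to right for 'a' then checking next char:
  Match 1: 'a' (a not followed by b)
  Match 2: 'a' (a not followed by b)
Total matches: 2

2


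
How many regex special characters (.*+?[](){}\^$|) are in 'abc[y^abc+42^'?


Regex special characters are: . * + ? [ ] ( ) { } \ ^ $ |
Scanning 'abc[y^abc+42^':
  pos 3: '[' -> SPECIAL
  pos 5: '^' -> SPECIAL
  pos 9: '+' -> SPECIAL
  pos 12: '^' -> SPECIAL
Special chars found: ['[', '^', '+', '^']
Total: 4

4


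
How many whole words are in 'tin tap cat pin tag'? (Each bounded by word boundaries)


Word boundaries (\b) mark the start/end of each word.
Text: 'tin tap cat pin tag'
Splitting by whitespace:
  Word 1: 'tin'
  Word 2: 'tap'
  Word 3: 'cat'
  Word 4: 'pin'
  Word 5: 'tag'
Total whole words: 5

5


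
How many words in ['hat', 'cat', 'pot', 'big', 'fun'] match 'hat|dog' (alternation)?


Alternation 'hat|dog' matches either 'hat' or 'dog'.
Checking each word:
  'hat' -> MATCH
  'cat' -> no
  'pot' -> no
  'big' -> no
  'fun' -> no
Matches: ['hat']
Count: 1

1


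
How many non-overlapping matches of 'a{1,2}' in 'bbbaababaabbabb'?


Pattern 'a{1,2}' matches between 1 and 2 consecutive a's (greedy).
String: 'bbbaababaabbabb'
Finding runs of a's and applying greedy matching:
  Run at pos 3: 'aa' (length 2)
  Run at pos 6: 'a' (length 1)
  Run at pos 8: 'aa' (length 2)
  Run at pos 12: 'a' (length 1)
Matches: ['aa', 'a', 'aa', 'a']
Count: 4

4


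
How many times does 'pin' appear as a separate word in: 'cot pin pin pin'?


Scanning each word for exact match 'pin':
  Word 1: 'cot' -> no
  Word 2: 'pin' -> MATCH
  Word 3: 'pin' -> MATCH
  Word 4: 'pin' -> MATCH
Total matches: 3

3


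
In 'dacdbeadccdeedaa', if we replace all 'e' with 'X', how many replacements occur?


re.sub('e', 'X', text) replaces every occurrence of 'e' with 'X'.
Text: 'dacdbeadccdeedaa'
Scanning for 'e':
  pos 5: 'e' -> replacement #1
  pos 11: 'e' -> replacement #2
  pos 12: 'e' -> replacement #3
Total replacements: 3

3


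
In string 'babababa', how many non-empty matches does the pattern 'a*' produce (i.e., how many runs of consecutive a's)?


Pattern 'a*' matches zero or more a's. We want non-empty runs of consecutive a's.
String: 'babababa'
Walking through the string to find runs of a's:
  Run 1: positions 1-1 -> 'a'
  Run 2: positions 3-3 -> 'a'
  Run 3: positions 5-5 -> 'a'
  Run 4: positions 7-7 -> 'a'
Non-empty runs found: ['a', 'a', 'a', 'a']
Count: 4

4


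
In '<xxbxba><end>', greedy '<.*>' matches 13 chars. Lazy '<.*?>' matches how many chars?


Greedy '<.*>' tries to match as MUCH as possible.
Lazy '<.*?>' tries to match as LITTLE as possible.

String: '<xxbxba><end>'
Greedy '<.*>' starts at first '<' and extends to the LAST '>': '<xxbxba><end>' (13 chars)
Lazy '<.*?>' starts at first '<' and stops at the FIRST '>': '<xxbxba>' (8 chars)

8


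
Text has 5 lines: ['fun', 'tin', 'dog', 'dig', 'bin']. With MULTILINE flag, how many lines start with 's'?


With MULTILINE flag, ^ matches the start of each line.
Lines: ['fun', 'tin', 'dog', 'dig', 'bin']
Checking which lines start with 's':
  Line 1: 'fun' -> no
  Line 2: 'tin' -> no
  Line 3: 'dog' -> no
  Line 4: 'dig' -> no
  Line 5: 'bin' -> no
Matching lines: []
Count: 0

0


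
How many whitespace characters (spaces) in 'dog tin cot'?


\s matches whitespace characters (spaces, tabs, etc.).
Text: 'dog tin cot'
This text has 3 words separated by spaces.
Number of spaces = number of words - 1 = 3 - 1 = 2

2


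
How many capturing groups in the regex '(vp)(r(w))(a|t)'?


To count capturing groups, count each '(' that starts a group.
Pattern: '(vp)(r(w))(a|t)'
Walking through the pattern:
  Position 0: '(' -> group #1
  Position 4: '(' -> group #2
  Position 6: '(' -> group #3
  Position 10: '(' -> group #4
Total capturing groups: 4

4


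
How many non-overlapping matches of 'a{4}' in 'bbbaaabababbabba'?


Pattern 'a{4}' matches exactly 4 consecutive a's (greedy, non-overlapping).
String: 'bbbaaabababbabba'
Scanning for runs of a's:
  Run at pos 3: 'aaa' (length 3) -> 0 match(es)
  Run at pos 7: 'a' (length 1) -> 0 match(es)
  Run at pos 9: 'a' (length 1) -> 0 match(es)
  Run at pos 12: 'a' (length 1) -> 0 match(es)
  Run at pos 15: 'a' (length 1) -> 0 match(es)
Matches found: []
Total: 0

0


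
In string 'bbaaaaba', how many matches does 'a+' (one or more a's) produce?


Pattern 'a+' matches one or more consecutive a's.
String: 'bbaaaaba'
Scanning for runs of a:
  Match 1: 'aaaa' (length 4)
  Match 2: 'a' (length 1)
Total matches: 2

2


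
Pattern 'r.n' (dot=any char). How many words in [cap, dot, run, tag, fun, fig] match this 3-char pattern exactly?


Pattern 'r.n' means: starts with 'r', any single char, ends with 'n'.
Checking each word (must be exactly 3 chars):
  'cap' (len=3): no
  'dot' (len=3): no
  'run' (len=3): MATCH
  'tag' (len=3): no
  'fun' (len=3): no
  'fig' (len=3): no
Matching words: ['run']
Total: 1

1


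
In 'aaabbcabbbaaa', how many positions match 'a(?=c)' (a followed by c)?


Lookahead 'a(?=c)' matches 'a' only when followed by 'c'.
String: 'aaabbcabbbaaa'
Checking each position where char is 'a':
  pos 0: 'a' -> no (next='a')
  pos 1: 'a' -> no (next='a')
  pos 2: 'a' -> no (next='b')
  pos 6: 'a' -> no (next='b')
  pos 10: 'a' -> no (next='a')
  pos 11: 'a' -> no (next='a')
Matching positions: []
Count: 0

0


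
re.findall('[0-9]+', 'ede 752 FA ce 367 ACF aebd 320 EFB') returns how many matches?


Pattern '[0-9]+' finds one or more digits.
Text: 'ede 752 FA ce 367 ACF aebd 320 EFB'
Scanning for matches:
  Match 1: '752'
  Match 2: '367'
  Match 3: '320'
Total matches: 3

3


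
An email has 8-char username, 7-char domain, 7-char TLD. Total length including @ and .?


An email address has format: username@domain.tld
Username length: 8
'@' character: 1
Domain length: 7
'.' character: 1
TLD length: 7
Total = 8 + 1 + 7 + 1 + 7 = 24

24


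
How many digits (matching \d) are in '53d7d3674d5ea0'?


\d matches any digit 0-9.
Scanning '53d7d3674d5ea0':
  pos 0: '5' -> DIGIT
  pos 1: '3' -> DIGIT
  pos 3: '7' -> DIGIT
  pos 5: '3' -> DIGIT
  pos 6: '6' -> DIGIT
  pos 7: '7' -> DIGIT
  pos 8: '4' -> DIGIT
  pos 10: '5' -> DIGIT
  pos 13: '0' -> DIGIT
Digits found: ['5', '3', '7', '3', '6', '7', '4', '5', '0']
Total: 9

9


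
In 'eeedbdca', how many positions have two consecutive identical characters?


Looking for consecutive identical characters in 'eeedbdca':
  pos 0-1: 'e' vs 'e' -> MATCH ('ee')
  pos 1-2: 'e' vs 'e' -> MATCH ('ee')
  pos 2-3: 'e' vs 'd' -> different
  pos 3-4: 'd' vs 'b' -> different
  pos 4-5: 'b' vs 'd' -> different
  pos 5-6: 'd' vs 'c' -> different
  pos 6-7: 'c' vs 'a' -> different
Consecutive identical pairs: ['ee', 'ee']
Count: 2

2


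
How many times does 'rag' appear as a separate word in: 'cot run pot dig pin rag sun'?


Scanning each word for exact match 'rag':
  Word 1: 'cot' -> no
  Word 2: 'run' -> no
  Word 3: 'pot' -> no
  Word 4: 'dig' -> no
  Word 5: 'pin' -> no
  Word 6: 'rag' -> MATCH
  Word 7: 'sun' -> no
Total matches: 1

1


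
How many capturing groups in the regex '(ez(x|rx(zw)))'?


To count capturing groups, count each '(' that starts a group.
Pattern: '(ez(x|rx(zw)))'
Walking through the pattern:
  Position 0: '(' -> group #1
  Position 3: '(' -> group #2
  Position 8: '(' -> group #3
Total capturing groups: 3

3


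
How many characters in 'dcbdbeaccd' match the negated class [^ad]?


Negated class [^ad] matches any char NOT in {a, d}
Scanning 'dcbdbeaccd':
  pos 0: 'd' -> no (excluded)
  pos 1: 'c' -> MATCH
  pos 2: 'b' -> MATCH
  pos 3: 'd' -> no (excluded)
  pos 4: 'b' -> MATCH
  pos 5: 'e' -> MATCH
  pos 6: 'a' -> no (excluded)
  pos 7: 'c' -> MATCH
  pos 8: 'c' -> MATCH
  pos 9: 'd' -> no (excluded)
Total matches: 6

6


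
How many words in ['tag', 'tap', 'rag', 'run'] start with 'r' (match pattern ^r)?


Pattern ^r anchors to start of word. Check which words begin with 'r':
  'tag' -> no
  'tap' -> no
  'rag' -> MATCH (starts with 'r')
  'run' -> MATCH (starts with 'r')
Matching words: ['rag', 'run']
Count: 2

2


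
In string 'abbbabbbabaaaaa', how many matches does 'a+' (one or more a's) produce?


Pattern 'a+' matches one or more consecutive a's.
String: 'abbbabbbabaaaaa'
Scanning for runs of a:
  Match 1: 'a' (length 1)
  Match 2: 'a' (length 1)
  Match 3: 'a' (length 1)
  Match 4: 'aaaaa' (length 5)
Total matches: 4

4


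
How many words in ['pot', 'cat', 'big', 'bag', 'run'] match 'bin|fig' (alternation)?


Alternation 'bin|fig' matches either 'bin' or 'fig'.
Checking each word:
  'pot' -> no
  'cat' -> no
  'big' -> no
  'bag' -> no
  'run' -> no
Matches: []
Count: 0

0


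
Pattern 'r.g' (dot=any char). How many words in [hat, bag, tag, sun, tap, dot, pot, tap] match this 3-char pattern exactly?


Pattern 'r.g' means: starts with 'r', any single char, ends with 'g'.
Checking each word (must be exactly 3 chars):
  'hat' (len=3): no
  'bag' (len=3): no
  'tag' (len=3): no
  'sun' (len=3): no
  'tap' (len=3): no
  'dot' (len=3): no
  'pot' (len=3): no
  'tap' (len=3): no
Matching words: []
Total: 0

0


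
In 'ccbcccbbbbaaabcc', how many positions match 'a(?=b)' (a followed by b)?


Lookahead 'a(?=b)' matches 'a' only when followed by 'b'.
String: 'ccbcccbbbbaaabcc'
Checking each position where char is 'a':
  pos 10: 'a' -> no (next='a')
  pos 11: 'a' -> no (next='a')
  pos 12: 'a' -> MATCH (next='b')
Matching positions: [12]
Count: 1

1


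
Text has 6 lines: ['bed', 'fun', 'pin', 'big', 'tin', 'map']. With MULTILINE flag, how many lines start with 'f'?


With MULTILINE flag, ^ matches the start of each line.
Lines: ['bed', 'fun', 'pin', 'big', 'tin', 'map']
Checking which lines start with 'f':
  Line 1: 'bed' -> no
  Line 2: 'fun' -> MATCH
  Line 3: 'pin' -> no
  Line 4: 'big' -> no
  Line 5: 'tin' -> no
  Line 6: 'map' -> no
Matching lines: ['fun']
Count: 1

1


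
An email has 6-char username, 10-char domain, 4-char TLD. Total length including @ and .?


An email address has format: username@domain.tld
Username length: 6
'@' character: 1
Domain length: 10
'.' character: 1
TLD length: 4
Total = 6 + 1 + 10 + 1 + 4 = 22

22


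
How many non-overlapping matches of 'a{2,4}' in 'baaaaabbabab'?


Pattern 'a{2,4}' matches between 2 and 4 consecutive a's (greedy).
String: 'baaaaabbabab'
Finding runs of a's and applying greedy matching:
  Run at pos 1: 'aaaaa' (length 5)
  Run at pos 8: 'a' (length 1)
  Run at pos 10: 'a' (length 1)
Matches: ['aaaa']
Count: 1

1


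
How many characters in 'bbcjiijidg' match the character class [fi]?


Character class [fi] matches any of: {f, i}
Scanning string 'bbcjiijidg' character by character:
  pos 0: 'b' -> no
  pos 1: 'b' -> no
  pos 2: 'c' -> no
  pos 3: 'j' -> no
  pos 4: 'i' -> MATCH
  pos 5: 'i' -> MATCH
  pos 6: 'j' -> no
  pos 7: 'i' -> MATCH
  pos 8: 'd' -> no
  pos 9: 'g' -> no
Total matches: 3

3


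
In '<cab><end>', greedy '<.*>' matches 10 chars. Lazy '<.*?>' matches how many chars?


Greedy '<.*>' tries to match as MUCH as possible.
Lazy '<.*?>' tries to match as LITTLE as possible.

String: '<cab><end>'
Greedy '<.*>' starts at first '<' and extends to the LAST '>': '<cab><end>' (10 chars)
Lazy '<.*?>' starts at first '<' and stops at the FIRST '>': '<cab>' (5 chars)

5


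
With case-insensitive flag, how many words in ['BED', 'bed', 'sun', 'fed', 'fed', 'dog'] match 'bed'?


Case-insensitive matching: compare each word's lowercase form to 'bed'.
  'BED' -> lower='bed' -> MATCH
  'bed' -> lower='bed' -> MATCH
  'sun' -> lower='sun' -> no
  'fed' -> lower='fed' -> no
  'fed' -> lower='fed' -> no
  'dog' -> lower='dog' -> no
Matches: ['BED', 'bed']
Count: 2

2


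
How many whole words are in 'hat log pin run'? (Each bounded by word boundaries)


Word boundaries (\b) mark the start/end of each word.
Text: 'hat log pin run'
Splitting by whitespace:
  Word 1: 'hat'
  Word 2: 'log'
  Word 3: 'pin'
  Word 4: 'run'
Total whole words: 4

4


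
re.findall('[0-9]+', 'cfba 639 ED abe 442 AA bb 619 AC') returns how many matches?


Pattern '[0-9]+' finds one or more digits.
Text: 'cfba 639 ED abe 442 AA bb 619 AC'
Scanning for matches:
  Match 1: '639'
  Match 2: '442'
  Match 3: '619'
Total matches: 3

3


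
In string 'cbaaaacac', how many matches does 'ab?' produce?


Pattern 'ab?' matches 'a' optionally followed by 'b'.
String: 'cbaaaacac'
Scanning left to right for 'a' then checking next char:
  Match 1: 'a' (a not followed by b)
  Match 2: 'a' (a not followed by b)
  Match 3: 'a' (a not followed by b)
  Match 4: 'a' (a not followed by b)
  Match 5: 'a' (a not followed by b)
Total matches: 5

5


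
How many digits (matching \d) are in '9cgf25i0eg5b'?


\d matches any digit 0-9.
Scanning '9cgf25i0eg5b':
  pos 0: '9' -> DIGIT
  pos 4: '2' -> DIGIT
  pos 5: '5' -> DIGIT
  pos 7: '0' -> DIGIT
  pos 10: '5' -> DIGIT
Digits found: ['9', '2', '5', '0', '5']
Total: 5

5


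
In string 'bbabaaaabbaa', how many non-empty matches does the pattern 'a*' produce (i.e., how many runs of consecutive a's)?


Pattern 'a*' matches zero or more a's. We want non-empty runs of consecutive a's.
String: 'bbabaaaabbaa'
Walking through the string to find runs of a's:
  Run 1: positions 2-2 -> 'a'
  Run 2: positions 4-7 -> 'aaaa'
  Run 3: positions 10-11 -> 'aa'
Non-empty runs found: ['a', 'aaaa', 'aa']
Count: 3

3


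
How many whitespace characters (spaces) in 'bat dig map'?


\s matches whitespace characters (spaces, tabs, etc.).
Text: 'bat dig map'
This text has 3 words separated by spaces.
Number of spaces = number of words - 1 = 3 - 1 = 2

2


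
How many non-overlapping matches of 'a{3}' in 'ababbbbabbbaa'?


Pattern 'a{3}' matches exactly 3 consecutive a's (greedy, non-overlapping).
String: 'ababbbbabbbaa'
Scanning for runs of a's:
  Run at pos 0: 'a' (length 1) -> 0 match(es)
  Run at pos 2: 'a' (length 1) -> 0 match(es)
  Run at pos 7: 'a' (length 1) -> 0 match(es)
  Run at pos 11: 'aa' (length 2) -> 0 match(es)
Matches found: []
Total: 0

0


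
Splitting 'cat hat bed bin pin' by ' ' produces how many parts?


Splitting by ' ' breaks the string at each occurrence of the separator.
Text: 'cat hat bed bin pin'
Parts after split:
  Part 1: 'cat'
  Part 2: 'hat'
  Part 3: 'bed'
  Part 4: 'bin'
  Part 5: 'pin'
Total parts: 5

5


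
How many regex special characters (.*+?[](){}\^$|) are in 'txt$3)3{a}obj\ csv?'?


Regex special characters are: . * + ? [ ] ( ) { } \ ^ $ |
Scanning 'txt$3)3{a}obj\ csv?':
  pos 3: '$' -> SPECIAL
  pos 5: ')' -> SPECIAL
  pos 7: '{' -> SPECIAL
  pos 9: '}' -> SPECIAL
  pos 13: '\' -> SPECIAL
  pos 18: '?' -> SPECIAL
Special chars found: ['$', ')', '{', '}', '\\', '?']
Total: 6

6


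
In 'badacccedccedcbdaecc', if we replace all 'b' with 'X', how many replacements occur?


re.sub('b', 'X', text) replaces every occurrence of 'b' with 'X'.
Text: 'badacccedccedcbdaecc'
Scanning for 'b':
  pos 0: 'b' -> replacement #1
  pos 14: 'b' -> replacement #2
Total replacements: 2

2


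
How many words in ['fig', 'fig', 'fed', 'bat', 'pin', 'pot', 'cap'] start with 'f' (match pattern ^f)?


Pattern ^f anchors to start of word. Check which words begin with 'f':
  'fig' -> MATCH (starts with 'f')
  'fig' -> MATCH (starts with 'f')
  'fed' -> MATCH (starts with 'f')
  'bat' -> no
  'pin' -> no
  'pot' -> no
  'cap' -> no
Matching words: ['fig', 'fig', 'fed']
Count: 3

3


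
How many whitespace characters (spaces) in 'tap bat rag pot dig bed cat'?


\s matches whitespace characters (spaces, tabs, etc.).
Text: 'tap bat rag pot dig bed cat'
This text has 7 words separated by spaces.
Number of spaces = number of words - 1 = 7 - 1 = 6

6


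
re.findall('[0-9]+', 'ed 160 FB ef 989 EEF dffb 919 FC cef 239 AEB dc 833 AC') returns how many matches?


Pattern '[0-9]+' finds one or more digits.
Text: 'ed 160 FB ef 989 EEF dffb 919 FC cef 239 AEB dc 833 AC'
Scanning for matches:
  Match 1: '160'
  Match 2: '989'
  Match 3: '919'
  Match 4: '239'
  Match 5: '833'
Total matches: 5

5


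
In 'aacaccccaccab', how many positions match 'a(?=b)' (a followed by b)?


Lookahead 'a(?=b)' matches 'a' only when followed by 'b'.
String: 'aacaccccaccab'
Checking each position where char is 'a':
  pos 0: 'a' -> no (next='a')
  pos 1: 'a' -> no (next='c')
  pos 3: 'a' -> no (next='c')
  pos 8: 'a' -> no (next='c')
  pos 11: 'a' -> MATCH (next='b')
Matching positions: [11]
Count: 1

1


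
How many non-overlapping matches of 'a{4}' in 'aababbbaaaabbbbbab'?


Pattern 'a{4}' matches exactly 4 consecutive a's (greedy, non-overlapping).
String: 'aababbbaaaabbbbbab'
Scanning for runs of a's:
  Run at pos 0: 'aa' (length 2) -> 0 match(es)
  Run at pos 3: 'a' (length 1) -> 0 match(es)
  Run at pos 7: 'aaaa' (length 4) -> 1 match(es)
  Run at pos 16: 'a' (length 1) -> 0 match(es)
Matches found: ['aaaa']
Total: 1

1


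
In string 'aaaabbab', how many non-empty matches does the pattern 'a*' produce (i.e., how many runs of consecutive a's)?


Pattern 'a*' matches zero or more a's. We want non-empty runs of consecutive a's.
String: 'aaaabbab'
Walking through the string to find runs of a's:
  Run 1: positions 0-3 -> 'aaaa'
  Run 2: positions 6-6 -> 'a'
Non-empty runs found: ['aaaa', 'a']
Count: 2

2


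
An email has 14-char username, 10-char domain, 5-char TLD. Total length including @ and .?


An email address has format: username@domain.tld
Username length: 14
'@' character: 1
Domain length: 10
'.' character: 1
TLD length: 5
Total = 14 + 1 + 10 + 1 + 5 = 31

31


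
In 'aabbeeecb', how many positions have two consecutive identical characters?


Looking for consecutive identical characters in 'aabbeeecb':
  pos 0-1: 'a' vs 'a' -> MATCH ('aa')
  pos 1-2: 'a' vs 'b' -> different
  pos 2-3: 'b' vs 'b' -> MATCH ('bb')
  pos 3-4: 'b' vs 'e' -> different
  pos 4-5: 'e' vs 'e' -> MATCH ('ee')
  pos 5-6: 'e' vs 'e' -> MATCH ('ee')
  pos 6-7: 'e' vs 'c' -> different
  pos 7-8: 'c' vs 'b' -> different
Consecutive identical pairs: ['aa', 'bb', 'ee', 'ee']
Count: 4

4


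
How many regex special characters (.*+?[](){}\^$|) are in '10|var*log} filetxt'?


Regex special characters are: . * + ? [ ] ( ) { } \ ^ $ |
Scanning '10|var*log} filetxt':
  pos 2: '|' -> SPECIAL
  pos 6: '*' -> SPECIAL
  pos 10: '}' -> SPECIAL
Special chars found: ['|', '*', '}']
Total: 3

3


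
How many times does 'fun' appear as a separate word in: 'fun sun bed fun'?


Scanning each word for exact match 'fun':
  Word 1: 'fun' -> MATCH
  Word 2: 'sun' -> no
  Word 3: 'bed' -> no
  Word 4: 'fun' -> MATCH
Total matches: 2

2


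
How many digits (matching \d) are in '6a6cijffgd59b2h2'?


\d matches any digit 0-9.
Scanning '6a6cijffgd59b2h2':
  pos 0: '6' -> DIGIT
  pos 2: '6' -> DIGIT
  pos 10: '5' -> DIGIT
  pos 11: '9' -> DIGIT
  pos 13: '2' -> DIGIT
  pos 15: '2' -> DIGIT
Digits found: ['6', '6', '5', '9', '2', '2']
Total: 6

6


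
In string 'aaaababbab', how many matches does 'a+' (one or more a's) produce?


Pattern 'a+' matches one or more consecutive a's.
String: 'aaaababbab'
Scanning for runs of a:
  Match 1: 'aaaa' (length 4)
  Match 2: 'a' (length 1)
  Match 3: 'a' (length 1)
Total matches: 3

3


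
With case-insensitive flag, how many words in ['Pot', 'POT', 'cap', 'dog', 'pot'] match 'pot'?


Case-insensitive matching: compare each word's lowercase form to 'pot'.
  'Pot' -> lower='pot' -> MATCH
  'POT' -> lower='pot' -> MATCH
  'cap' -> lower='cap' -> no
  'dog' -> lower='dog' -> no
  'pot' -> lower='pot' -> MATCH
Matches: ['Pot', 'POT', 'pot']
Count: 3

3


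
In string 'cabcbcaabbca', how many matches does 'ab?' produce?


Pattern 'ab?' matches 'a' optionally followed by 'b'.
String: 'cabcbcaabbca'
Scanning left to right for 'a' then checking next char:
  Match 1: 'ab' (a followed by b)
  Match 2: 'a' (a not followed by b)
  Match 3: 'ab' (a followed by b)
  Match 4: 'a' (a not followed by b)
Total matches: 4

4


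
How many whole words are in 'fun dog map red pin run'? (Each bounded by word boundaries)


Word boundaries (\b) mark the start/end of each word.
Text: 'fun dog map red pin run'
Splitting by whitespace:
  Word 1: 'fun'
  Word 2: 'dog'
  Word 3: 'map'
  Word 4: 'red'
  Word 5: 'pin'
  Word 6: 'run'
Total whole words: 6

6


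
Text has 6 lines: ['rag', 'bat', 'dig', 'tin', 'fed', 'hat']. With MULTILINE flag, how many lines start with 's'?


With MULTILINE flag, ^ matches the start of each line.
Lines: ['rag', 'bat', 'dig', 'tin', 'fed', 'hat']
Checking which lines start with 's':
  Line 1: 'rag' -> no
  Line 2: 'bat' -> no
  Line 3: 'dig' -> no
  Line 4: 'tin' -> no
  Line 5: 'fed' -> no
  Line 6: 'hat' -> no
Matching lines: []
Count: 0

0


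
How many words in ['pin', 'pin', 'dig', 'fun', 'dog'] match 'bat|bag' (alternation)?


Alternation 'bat|bag' matches either 'bat' or 'bag'.
Checking each word:
  'pin' -> no
  'pin' -> no
  'dig' -> no
  'fun' -> no
  'dog' -> no
Matches: []
Count: 0

0


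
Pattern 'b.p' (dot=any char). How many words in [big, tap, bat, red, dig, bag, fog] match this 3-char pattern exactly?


Pattern 'b.p' means: starts with 'b', any single char, ends with 'p'.
Checking each word (must be exactly 3 chars):
  'big' (len=3): no
  'tap' (len=3): no
  'bat' (len=3): no
  'red' (len=3): no
  'dig' (len=3): no
  'bag' (len=3): no
  'fog' (len=3): no
Matching words: []
Total: 0

0


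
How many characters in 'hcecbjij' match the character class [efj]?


Character class [efj] matches any of: {e, f, j}
Scanning string 'hcecbjij' character by character:
  pos 0: 'h' -> no
  pos 1: 'c' -> no
  pos 2: 'e' -> MATCH
  pos 3: 'c' -> no
  pos 4: 'b' -> no
  pos 5: 'j' -> MATCH
  pos 6: 'i' -> no
  pos 7: 'j' -> MATCH
Total matches: 3

3


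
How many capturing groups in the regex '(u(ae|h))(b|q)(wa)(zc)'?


To count capturing groups, count each '(' that starts a group.
Pattern: '(u(ae|h))(b|q)(wa)(zc)'
Walking through the pattern:
  Position 0: '(' -> group #1
  Position 2: '(' -> group #2
  Position 9: '(' -> group #3
  Position 14: '(' -> group #4
  Position 18: '(' -> group #5
Total capturing groups: 5

5


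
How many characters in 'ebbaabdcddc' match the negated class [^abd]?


Negated class [^abd] matches any char NOT in {a, b, d}
Scanning 'ebbaabdcddc':
  pos 0: 'e' -> MATCH
  pos 1: 'b' -> no (excluded)
  pos 2: 'b' -> no (excluded)
  pos 3: 'a' -> no (excluded)
  pos 4: 'a' -> no (excluded)
  pos 5: 'b' -> no (excluded)
  pos 6: 'd' -> no (excluded)
  pos 7: 'c' -> MATCH
  pos 8: 'd' -> no (excluded)
  pos 9: 'd' -> no (excluded)
  pos 10: 'c' -> MATCH
Total matches: 3

3


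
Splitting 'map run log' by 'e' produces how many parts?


Splitting by 'e' breaks the string at each occurrence of the separator.
Text: 'map run log'
Parts after split:
  Part 1: 'map run log'
Total parts: 1

1


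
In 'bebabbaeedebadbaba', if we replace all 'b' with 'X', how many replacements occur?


re.sub('b', 'X', text) replaces every occurrence of 'b' with 'X'.
Text: 'bebabbaeedebadbaba'
Scanning for 'b':
  pos 0: 'b' -> replacement #1
  pos 2: 'b' -> replacement #2
  pos 4: 'b' -> replacement #3
  pos 5: 'b' -> replacement #4
  pos 11: 'b' -> replacement #5
  pos 14: 'b' -> replacement #6
  pos 16: 'b' -> replacement #7
Total replacements: 7

7


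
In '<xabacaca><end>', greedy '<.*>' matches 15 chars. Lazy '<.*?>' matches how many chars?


Greedy '<.*>' tries to match as MUCH as possible.
Lazy '<.*?>' tries to match as LITTLE as possible.

String: '<xabacaca><end>'
Greedy '<.*>' starts at first '<' and extends to the LAST '>': '<xabacaca><end>' (15 chars)
Lazy '<.*?>' starts at first '<' and stops at the FIRST '>': '<xabacaca>' (10 chars)

10


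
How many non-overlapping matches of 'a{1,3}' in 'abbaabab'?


Pattern 'a{1,3}' matches between 1 and 3 consecutive a's (greedy).
String: 'abbaabab'
Finding runs of a's and applying greedy matching:
  Run at pos 0: 'a' (length 1)
  Run at pos 3: 'aa' (length 2)
  Run at pos 6: 'a' (length 1)
Matches: ['a', 'aa', 'a']
Count: 3

3


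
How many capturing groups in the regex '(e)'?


To count capturing groups, count each '(' that starts a group.
Pattern: '(e)'
Walking through the pattern:
  Position 0: '(' -> group #1
Total capturing groups: 1

1


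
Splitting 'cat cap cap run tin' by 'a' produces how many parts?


Splitting by 'a' breaks the string at each occurrence of the separator.
Text: 'cat cap cap run tin'
Parts after split:
  Part 1: 'c'
  Part 2: 't c'
  Part 3: 'p c'
  Part 4: 'p run tin'
Total parts: 4

4


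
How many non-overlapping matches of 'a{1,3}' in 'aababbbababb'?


Pattern 'a{1,3}' matches between 1 and 3 consecutive a's (greedy).
String: 'aababbbababb'
Finding runs of a's and applying greedy matching:
  Run at pos 0: 'aa' (length 2)
  Run at pos 3: 'a' (length 1)
  Run at pos 7: 'a' (length 1)
  Run at pos 9: 'a' (length 1)
Matches: ['aa', 'a', 'a', 'a']
Count: 4

4


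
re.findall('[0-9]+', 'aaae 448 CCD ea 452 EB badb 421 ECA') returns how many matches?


Pattern '[0-9]+' finds one or more digits.
Text: 'aaae 448 CCD ea 452 EB badb 421 ECA'
Scanning for matches:
  Match 1: '448'
  Match 2: '452'
  Match 3: '421'
Total matches: 3

3


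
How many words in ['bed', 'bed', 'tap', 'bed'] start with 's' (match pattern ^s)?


Pattern ^s anchors to start of word. Check which words begin with 's':
  'bed' -> no
  'bed' -> no
  'tap' -> no
  'bed' -> no
Matching words: []
Count: 0

0


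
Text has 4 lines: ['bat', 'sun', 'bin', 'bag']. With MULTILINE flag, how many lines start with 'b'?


With MULTILINE flag, ^ matches the start of each line.
Lines: ['bat', 'sun', 'bin', 'bag']
Checking which lines start with 'b':
  Line 1: 'bat' -> MATCH
  Line 2: 'sun' -> no
  Line 3: 'bin' -> MATCH
  Line 4: 'bag' -> MATCH
Matching lines: ['bat', 'bin', 'bag']
Count: 3

3


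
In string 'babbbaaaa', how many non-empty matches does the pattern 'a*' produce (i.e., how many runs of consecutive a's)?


Pattern 'a*' matches zero or more a's. We want non-empty runs of consecutive a's.
String: 'babbbaaaa'
Walking through the string to find runs of a's:
  Run 1: positions 1-1 -> 'a'
  Run 2: positions 5-8 -> 'aaaa'
Non-empty runs found: ['a', 'aaaa']
Count: 2

2


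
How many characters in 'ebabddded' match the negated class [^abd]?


Negated class [^abd] matches any char NOT in {a, b, d}
Scanning 'ebabddded':
  pos 0: 'e' -> MATCH
  pos 1: 'b' -> no (excluded)
  pos 2: 'a' -> no (excluded)
  pos 3: 'b' -> no (excluded)
  pos 4: 'd' -> no (excluded)
  pos 5: 'd' -> no (excluded)
  pos 6: 'd' -> no (excluded)
  pos 7: 'e' -> MATCH
  pos 8: 'd' -> no (excluded)
Total matches: 2

2


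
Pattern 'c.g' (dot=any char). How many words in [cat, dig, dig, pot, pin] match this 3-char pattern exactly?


Pattern 'c.g' means: starts with 'c', any single char, ends with 'g'.
Checking each word (must be exactly 3 chars):
  'cat' (len=3): no
  'dig' (len=3): no
  'dig' (len=3): no
  'pot' (len=3): no
  'pin' (len=3): no
Matching words: []
Total: 0

0


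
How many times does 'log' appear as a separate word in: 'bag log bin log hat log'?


Scanning each word for exact match 'log':
  Word 1: 'bag' -> no
  Word 2: 'log' -> MATCH
  Word 3: 'bin' -> no
  Word 4: 'log' -> MATCH
  Word 5: 'hat' -> no
  Word 6: 'log' -> MATCH
Total matches: 3

3


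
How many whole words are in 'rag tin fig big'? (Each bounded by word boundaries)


Word boundaries (\b) mark the start/end of each word.
Text: 'rag tin fig big'
Splitting by whitespace:
  Word 1: 'rag'
  Word 2: 'tin'
  Word 3: 'fig'
  Word 4: 'big'
Total whole words: 4

4


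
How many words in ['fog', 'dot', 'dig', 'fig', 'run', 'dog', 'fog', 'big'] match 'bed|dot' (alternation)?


Alternation 'bed|dot' matches either 'bed' or 'dot'.
Checking each word:
  'fog' -> no
  'dot' -> MATCH
  'dig' -> no
  'fig' -> no
  'run' -> no
  'dog' -> no
  'fog' -> no
  'big' -> no
Matches: ['dot']
Count: 1

1


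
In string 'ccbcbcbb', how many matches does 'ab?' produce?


Pattern 'ab?' matches 'a' optionally followed by 'b'.
String: 'ccbcbcbb'
Scanning left to right for 'a' then checking next char:
Total matches: 0

0


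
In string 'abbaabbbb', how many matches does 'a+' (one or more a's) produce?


Pattern 'a+' matches one or more consecutive a's.
String: 'abbaabbbb'
Scanning for runs of a:
  Match 1: 'a' (length 1)
  Match 2: 'aa' (length 2)
Total matches: 2

2


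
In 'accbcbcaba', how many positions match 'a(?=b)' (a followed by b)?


Lookahead 'a(?=b)' matches 'a' only when followed by 'b'.
String: 'accbcbcaba'
Checking each position where char is 'a':
  pos 0: 'a' -> no (next='c')
  pos 7: 'a' -> MATCH (next='b')
Matching positions: [7]
Count: 1

1
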